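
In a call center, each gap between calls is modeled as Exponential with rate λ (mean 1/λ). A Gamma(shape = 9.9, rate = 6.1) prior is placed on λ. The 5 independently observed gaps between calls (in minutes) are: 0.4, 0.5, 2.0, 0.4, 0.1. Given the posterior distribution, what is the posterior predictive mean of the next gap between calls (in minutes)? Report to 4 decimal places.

With a Gamma(shape α, rate β) prior on the exponential rate λ, the posterior after n observations with total T = Σxᵢ is Gamma(α+n, β+T).
Sum of observations T = 3.4 minutes; n = 5.
Posterior: Gamma(9.9+5, 6.1+3.4) = Gamma(14.9, 9.5).
The predictive distribution for the next observation is Lomax; its mean is β/(α−1) = 9.5/13.9 = 0.6835.

0.6835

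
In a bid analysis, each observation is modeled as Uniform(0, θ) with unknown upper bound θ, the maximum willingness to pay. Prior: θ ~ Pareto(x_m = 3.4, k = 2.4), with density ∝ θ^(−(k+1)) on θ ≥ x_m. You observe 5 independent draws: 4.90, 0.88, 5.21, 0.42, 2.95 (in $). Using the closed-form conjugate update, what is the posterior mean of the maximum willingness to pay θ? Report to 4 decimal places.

6.0241

A Pareto(scale x_m, shape k) prior on the upper bound θ of Uniform(0, θ) is conjugate: posterior is Pareto(max(x_m, max xᵢ), k + n).
Sample maximum = 5.21; prior scale x_m = 3.4 → posterior scale = max = 5.21.
Posterior shape = 2.4 + 5 = 7.4.
E[θ|data] = k·x_m/(k−1) = 7.4·5.21/6.4 = 6.0241.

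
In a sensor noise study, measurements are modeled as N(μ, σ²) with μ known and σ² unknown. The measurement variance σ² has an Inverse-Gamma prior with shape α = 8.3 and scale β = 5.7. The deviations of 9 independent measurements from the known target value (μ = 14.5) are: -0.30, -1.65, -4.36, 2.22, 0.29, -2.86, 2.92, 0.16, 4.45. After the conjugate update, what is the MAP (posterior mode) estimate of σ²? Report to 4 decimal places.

2.7090

With known mean μ and an Inverse-Gamma(α, β) prior on σ², the Normal likelihood is conjugate: posterior is Inv-Gamma(α + n/2, β + Σ(xᵢ−μ)²/2).
Σ(xᵢ−μ)² = (-0.30)² + (-1.65)² + (-4.36)² + (2.22)² + (0.29)² + (-2.86)² + (2.92)² + (0.16)² + (4.45)² = 63.3687.
Posterior: Inv-Gamma(8.3 + 9/2, 5.7 + 63.3687/2) = Inv-Gamma(12.80, 37.38435).
Mode = β/(α+1) = 37.38435/13.80 = 2.7090.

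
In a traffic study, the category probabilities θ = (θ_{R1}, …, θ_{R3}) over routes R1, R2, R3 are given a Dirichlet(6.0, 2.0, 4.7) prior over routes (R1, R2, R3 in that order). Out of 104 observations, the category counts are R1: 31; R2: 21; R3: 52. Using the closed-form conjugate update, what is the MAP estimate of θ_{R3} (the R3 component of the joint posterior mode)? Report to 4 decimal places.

The Dirichlet prior is conjugate to the Multinomial likelihood: each posterior αⱼ = prior αⱼ + observed count nⱼ.
Posterior concentration: (37.0, 23.0, 56.7), total = 116.7.
Joint mode component: (α_{R3}−1)/(Σα−K) = 55.7/113.7 = 0.4899.

0.4899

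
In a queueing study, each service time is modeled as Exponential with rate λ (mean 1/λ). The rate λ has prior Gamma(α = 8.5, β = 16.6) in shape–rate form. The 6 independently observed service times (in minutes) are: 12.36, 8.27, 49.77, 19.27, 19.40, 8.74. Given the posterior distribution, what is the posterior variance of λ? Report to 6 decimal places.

With a Gamma(shape α, rate β) prior on the exponential rate λ, the posterior after n observations with total T = Σxᵢ is Gamma(α+n, β+T).
Sum of observations T = 117.81 minutes; n = 6.
Posterior: Gamma(8.5+6, 16.6+117.81) = Gamma(14.5, 134.41).
Var = α/β² = 0.000803.

0.000803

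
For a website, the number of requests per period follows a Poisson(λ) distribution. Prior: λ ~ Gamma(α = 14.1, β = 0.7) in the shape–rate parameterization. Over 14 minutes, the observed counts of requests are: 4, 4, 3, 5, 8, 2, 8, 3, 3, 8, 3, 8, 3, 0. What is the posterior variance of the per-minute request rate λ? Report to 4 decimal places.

With a Gamma(shape α, rate β) prior, the Poisson likelihood is conjugate: the posterior is Gamma(α + ΣXᵢ, β + n).
Sum of counts S = 62 over n = 14 minutes.
Posterior: Gamma(α+S, β+n) = Gamma(14.1+62, 0.7+14) = Gamma(76.1, 14.7).
Var = α/β² = 76.1/14.7² = 0.3522.

0.3522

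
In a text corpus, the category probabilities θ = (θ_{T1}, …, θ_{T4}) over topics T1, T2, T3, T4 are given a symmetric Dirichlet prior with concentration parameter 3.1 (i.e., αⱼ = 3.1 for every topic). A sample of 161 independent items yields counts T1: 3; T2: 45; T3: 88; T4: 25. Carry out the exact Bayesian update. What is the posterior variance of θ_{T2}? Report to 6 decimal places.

0.001149

The Dirichlet prior is conjugate to the Multinomial likelihood: each posterior αⱼ = prior αⱼ + observed count nⱼ.
Posterior concentration: (6.1, 48.1, 91.1, 28.1), total = 173.4.
Var[θ_j] = α_j(Σα−α_j)/((Σα)²(Σα+1)) = 48.1·125.3/(173.4²·174.4) = 0.001149.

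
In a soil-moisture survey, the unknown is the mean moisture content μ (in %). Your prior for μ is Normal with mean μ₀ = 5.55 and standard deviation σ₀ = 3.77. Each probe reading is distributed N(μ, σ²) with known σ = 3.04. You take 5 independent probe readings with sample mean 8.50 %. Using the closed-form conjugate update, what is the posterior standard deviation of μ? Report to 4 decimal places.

1.2789

For Normal data with known variance σ², a Normal(μ₀, σ₀²) prior on μ is conjugate. Posterior precision = 1/σ₀² + n/σ²; posterior mean is the precision-weighted average of μ₀ and x̄.
σ₀² = 3.77² = 14.2129, σ² = 3.04² = 9.2416; σ² + n·σ₀² = 9.2416 + 5·14.2129 = 80.3061.
Posterior precision = 1/σ₀² + n/σ² = 1/14.2129 + 5/9.2416 = (σ² + n·σ₀²)/(σ₀²σ²) = 80.3061/(14.2129·9.2416); posterior variance σₙ² = σ₀²σ²/(σ² + n·σ₀²) = 14.2129·9.2416/80.3061 = 1.635616.
Posterior SD = √σₙ² = √(14.2129·9.2416/80.3061) = 1.2789.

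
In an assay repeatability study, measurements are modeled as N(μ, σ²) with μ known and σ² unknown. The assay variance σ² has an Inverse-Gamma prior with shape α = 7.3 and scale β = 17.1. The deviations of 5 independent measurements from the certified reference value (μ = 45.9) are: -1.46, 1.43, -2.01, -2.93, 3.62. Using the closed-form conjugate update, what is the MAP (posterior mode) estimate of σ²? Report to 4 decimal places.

With known mean μ and an Inverse-Gamma(α, β) prior on σ², the Normal likelihood is conjugate: posterior is Inv-Gamma(α + n/2, β + Σ(xᵢ−μ)²/2).
Σ(xᵢ−μ)² = (-1.46)² + (1.43)² + (-2.01)² + (-2.93)² + (3.62)² = 29.9059.
Posterior: Inv-Gamma(7.3 + 5/2, 17.1 + 29.9059/2) = Inv-Gamma(9.80, 32.05295).
Mode = β/(α+1) = 32.05295/10.80 = 2.9679.

2.9679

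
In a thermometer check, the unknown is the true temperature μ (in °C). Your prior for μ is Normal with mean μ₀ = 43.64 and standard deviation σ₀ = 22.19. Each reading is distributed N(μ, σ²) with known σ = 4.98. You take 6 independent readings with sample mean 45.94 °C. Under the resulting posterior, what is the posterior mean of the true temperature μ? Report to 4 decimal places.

45.9209

For Normal data with known variance σ², a Normal(μ₀, σ₀²) prior on μ is conjugate. Posterior precision = 1/σ₀² + n/σ²; posterior mean is the precision-weighted average of μ₀ and x̄.
n·x̄ = 6·45.94 = 275.64.
σ₀² = 22.19² = 492.3961, σ² = 4.98² = 24.8004; σ² + n·σ₀² = 24.8004 + 6·492.3961 = 2979.177.
Posterior mean = (μ₀/σ₀² + n·x̄/σ²)/(1/σ₀² + n/σ²) = (σ²·μ₀ + σ₀²·n·x̄)/(σ² + n·σ₀²) = (24.8004·43.64 + 492.3961·275.64)/2979.177 = 136806.35046/2979.177 = 45.9209.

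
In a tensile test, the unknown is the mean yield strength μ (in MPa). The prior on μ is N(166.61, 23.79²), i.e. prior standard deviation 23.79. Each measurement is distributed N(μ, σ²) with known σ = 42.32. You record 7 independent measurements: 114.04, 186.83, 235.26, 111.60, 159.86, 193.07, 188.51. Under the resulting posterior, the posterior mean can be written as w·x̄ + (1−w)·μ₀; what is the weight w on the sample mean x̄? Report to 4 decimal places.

0.6887

For Normal data with known variance σ², a Normal(μ₀, σ₀²) prior on μ is conjugate. Posterior precision = 1/σ₀² + n/σ²; posterior mean is the precision-weighted average of μ₀ and x̄.
σ₀² = 23.79² = 565.9641, σ² = 42.32² = 1790.9824. Prior precision 1/σ₀² = 1/565.9641; data precision n/σ² = 7/1790.9824.
w = (n/σ²)/(1/σ₀² + n/σ²) = n·σ₀²/(σ² + n·σ₀²) = 7·565.9641/(1790.9824 + 7·565.9641) = 3961.7487/5752.7311 = 0.6887.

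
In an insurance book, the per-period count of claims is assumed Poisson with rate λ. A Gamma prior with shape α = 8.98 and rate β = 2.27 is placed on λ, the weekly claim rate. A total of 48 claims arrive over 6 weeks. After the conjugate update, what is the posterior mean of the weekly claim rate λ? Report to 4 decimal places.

6.8900

With a Gamma(shape α, rate β) prior, the Poisson likelihood is conjugate: the posterior is Gamma(α + ΣXᵢ, β + n).
Posterior: Gamma(α+S, β+n) = Gamma(8.98+48, 2.27+6) = Gamma(56.98, 8.27).
Posterior mean = α/β = 56.98/8.27 = 6.8900.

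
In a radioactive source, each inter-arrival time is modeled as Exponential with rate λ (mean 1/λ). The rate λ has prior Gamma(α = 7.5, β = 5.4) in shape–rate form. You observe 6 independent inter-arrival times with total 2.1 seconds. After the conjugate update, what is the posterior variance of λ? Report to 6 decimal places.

0.240000

With a Gamma(shape α, rate β) prior on the exponential rate λ, the posterior after n observations with total T = Σxᵢ is Gamma(α+n, β+T).
Posterior: Gamma(7.5+6, 5.4+2.1) = Gamma(13.5, 7.5).
Var = α/β² = 0.240000.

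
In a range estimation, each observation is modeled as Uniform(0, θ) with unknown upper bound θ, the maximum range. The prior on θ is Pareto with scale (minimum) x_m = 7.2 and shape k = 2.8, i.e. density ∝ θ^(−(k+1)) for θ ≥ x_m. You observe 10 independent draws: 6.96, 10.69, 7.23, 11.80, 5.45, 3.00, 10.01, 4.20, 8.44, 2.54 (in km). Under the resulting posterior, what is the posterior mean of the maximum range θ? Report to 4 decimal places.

A Pareto(scale x_m, shape k) prior on the upper bound θ of Uniform(0, θ) is conjugate: posterior is Pareto(max(x_m, max xᵢ), k + n).
Sample maximum = 11.80; prior scale x_m = 7.2 → posterior scale = max = 11.80.
Posterior shape = 2.8 + 10 = 12.8.
E[θ|data] = k·x_m/(k−1) = 12.8·11.80/11.8 = 12.8000.

12.8000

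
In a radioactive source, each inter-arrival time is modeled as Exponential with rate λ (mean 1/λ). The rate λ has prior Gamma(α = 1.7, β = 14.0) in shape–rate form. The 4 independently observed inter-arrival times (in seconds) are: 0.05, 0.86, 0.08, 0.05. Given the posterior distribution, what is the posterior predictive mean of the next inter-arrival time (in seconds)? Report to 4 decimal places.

With a Gamma(shape α, rate β) prior on the exponential rate λ, the posterior after n observations with total T = Σxᵢ is Gamma(α+n, β+T).
Sum of observations T = 1.04 seconds; n = 4.
Posterior: Gamma(1.7+4, 14.0+1.04) = Gamma(5.7, 15.04).
The predictive distribution for the next observation is Lomax; its mean is β/(α−1) = 15.04/4.7 = 3.2000.

3.2000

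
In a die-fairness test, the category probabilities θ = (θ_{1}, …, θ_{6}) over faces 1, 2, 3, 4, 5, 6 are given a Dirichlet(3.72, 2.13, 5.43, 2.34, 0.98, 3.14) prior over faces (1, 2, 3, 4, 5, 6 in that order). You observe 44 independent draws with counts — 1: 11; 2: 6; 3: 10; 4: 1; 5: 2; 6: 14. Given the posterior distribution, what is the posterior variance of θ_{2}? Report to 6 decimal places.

The Dirichlet prior is conjugate to the Multinomial likelihood: each posterior αⱼ = prior αⱼ + observed count nⱼ.
Posterior concentration: (14.72, 8.13, 15.43, 3.34, 2.98, 17.14), total = 61.74.
Var[θ_j] = α_j(Σα−α_j)/((Σα)²(Σα+1)) = 8.13·53.61/(61.74²·62.74) = 0.001822.

0.001822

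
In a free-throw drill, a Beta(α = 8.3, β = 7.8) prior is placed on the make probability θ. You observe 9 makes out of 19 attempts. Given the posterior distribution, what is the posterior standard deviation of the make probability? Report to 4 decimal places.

The Beta prior is conjugate to a Binomial/Bernoulli likelihood; the update adds successes to α and failures to β.
Posterior: Beta(α+k, β+n−k) = Beta(8.3+9, 7.8+10) = Beta(17.3, 17.8).
Var = αβ/((α+β)²(α+β+1)) = 17.3·17.8/(35.1²·36.1) = 0.00692380; SD = √0.00692380 = 0.0832.

0.0832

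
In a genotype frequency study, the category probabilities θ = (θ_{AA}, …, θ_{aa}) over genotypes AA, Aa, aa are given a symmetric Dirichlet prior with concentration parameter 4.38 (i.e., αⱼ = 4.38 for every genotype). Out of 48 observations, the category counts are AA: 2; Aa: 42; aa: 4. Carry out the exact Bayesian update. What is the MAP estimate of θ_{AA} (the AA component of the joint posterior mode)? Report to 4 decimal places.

0.0925

The Dirichlet prior is conjugate to the Multinomial likelihood: each posterior αⱼ = prior αⱼ + observed count nⱼ.
Posterior concentration: (6.38, 46.38, 8.38), total = 61.14.
Joint mode component: (α_{AA}−1)/(Σα−K) = 5.38/58.14 = 0.0925.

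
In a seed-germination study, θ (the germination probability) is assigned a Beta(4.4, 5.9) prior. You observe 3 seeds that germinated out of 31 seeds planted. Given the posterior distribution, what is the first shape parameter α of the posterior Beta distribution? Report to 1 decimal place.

The Beta prior is conjugate to a Binomial/Bernoulli likelihood; the update adds successes to α and failures to β.
Posterior: Beta(α+k, β+n−k) = Beta(4.4+3, 5.9+28) = Beta(7.4, 33.9).
Posterior α = 7.4.

7.4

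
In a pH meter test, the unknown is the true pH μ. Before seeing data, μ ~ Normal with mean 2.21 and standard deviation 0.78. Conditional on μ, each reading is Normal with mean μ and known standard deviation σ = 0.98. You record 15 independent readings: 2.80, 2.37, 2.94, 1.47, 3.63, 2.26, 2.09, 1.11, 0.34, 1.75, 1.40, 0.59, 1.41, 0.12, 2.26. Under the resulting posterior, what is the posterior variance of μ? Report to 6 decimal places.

0.057930

For Normal data with known variance σ², a Normal(μ₀, σ₀²) prior on μ is conjugate. Posterior precision = 1/σ₀² + n/σ²; posterior mean is the precision-weighted average of μ₀ and x̄.
σ₀² = 0.78² = 0.6084, σ² = 0.98² = 0.9604; σ² + n·σ₀² = 0.9604 + 15·0.6084 = 10.0864.
Posterior precision = 1/σ₀² + n/σ² = 1/0.6084 + 15/0.9604 = (σ² + n·σ₀²)/(σ₀²σ²) = 10.0864/(0.6084·0.9604); posterior variance σₙ² = σ₀²σ²/(σ² + n·σ₀²) = 0.6084·0.9604/10.0864 = 0.057930.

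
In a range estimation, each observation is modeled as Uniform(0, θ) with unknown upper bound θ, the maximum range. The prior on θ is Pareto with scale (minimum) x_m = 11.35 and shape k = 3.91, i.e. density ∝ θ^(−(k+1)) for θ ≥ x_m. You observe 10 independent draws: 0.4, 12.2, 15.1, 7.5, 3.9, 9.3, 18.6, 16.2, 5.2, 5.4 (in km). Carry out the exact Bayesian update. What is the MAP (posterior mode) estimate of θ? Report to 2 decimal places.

A Pareto(scale x_m, shape k) prior on the upper bound θ of Uniform(0, θ) is conjugate: posterior is Pareto(max(x_m, max xᵢ), k + n).
Sample maximum = 18.6; prior scale x_m = 11.35 → posterior scale = max = 18.60.
Posterior shape = 3.91 + 10 = 13.91.
The Pareto density is decreasing on [x_m, ∞), so the mode is x_m = 18.60.

18.60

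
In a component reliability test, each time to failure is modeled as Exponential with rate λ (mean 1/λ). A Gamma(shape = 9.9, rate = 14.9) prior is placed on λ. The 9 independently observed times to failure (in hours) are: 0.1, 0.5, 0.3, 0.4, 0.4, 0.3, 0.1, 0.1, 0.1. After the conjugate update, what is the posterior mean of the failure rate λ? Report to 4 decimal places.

With a Gamma(shape α, rate β) prior on the exponential rate λ, the posterior after n observations with total T = Σxᵢ is Gamma(α+n, β+T).
Sum of observations T = 2.3 hours; n = 9.
Posterior: Gamma(9.9+9, 14.9+2.3) = Gamma(18.9, 17.2).
Posterior mean of λ = α/β = 18.9/17.2 = 1.0988.

1.0988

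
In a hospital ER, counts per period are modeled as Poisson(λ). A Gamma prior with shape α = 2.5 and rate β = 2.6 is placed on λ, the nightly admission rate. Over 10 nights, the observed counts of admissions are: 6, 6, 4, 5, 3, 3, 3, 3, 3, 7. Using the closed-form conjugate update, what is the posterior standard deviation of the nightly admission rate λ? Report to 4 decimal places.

With a Gamma(shape α, rate β) prior, the Poisson likelihood is conjugate: the posterior is Gamma(α + ΣXᵢ, β + n).
Sum of counts S = 43 over n = 10 nights.
Posterior: Gamma(α+S, β+n) = Gamma(2.5+43, 2.6+10) = Gamma(45.5, 12.6).
SD = √α/β = √45.5/12.6 = 0.5353.

0.5353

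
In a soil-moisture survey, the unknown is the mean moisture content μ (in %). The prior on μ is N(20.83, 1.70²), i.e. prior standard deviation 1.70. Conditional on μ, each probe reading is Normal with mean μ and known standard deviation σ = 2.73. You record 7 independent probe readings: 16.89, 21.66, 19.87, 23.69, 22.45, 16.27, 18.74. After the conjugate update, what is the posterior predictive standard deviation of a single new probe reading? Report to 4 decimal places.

2.8690

For Normal data with known variance σ², a Normal(μ₀, σ₀²) prior on μ is conjugate. Posterior precision = 1/σ₀² + n/σ²; posterior mean is the precision-weighted average of μ₀ and x̄.
σ₀² = 1.70² = 2.89, σ² = 2.73² = 7.4529; σ² + n·σ₀² = 7.4529 + 7·2.89 = 27.6829.
Posterior precision = 1/σ₀² + n/σ² = 1/2.89 + 7/7.4529 = (σ² + n·σ₀²)/(σ₀²σ²) = 27.6829/(2.89·7.4529); posterior variance σₙ² = σ₀²σ²/(σ² + n·σ₀²) = 2.89·7.4529/27.6829 = 0.778057.
Predictive variance for one new observation = σₙ² + σ² = 2.89·7.4529/27.6829 + 7.4529 = σ²·(σ₀² + 27.6829)/27.6829 = 7.4529·30.5729/27.6829 = 8.230957; SD = √(7.4529·30.5729/27.6829) = 2.8690.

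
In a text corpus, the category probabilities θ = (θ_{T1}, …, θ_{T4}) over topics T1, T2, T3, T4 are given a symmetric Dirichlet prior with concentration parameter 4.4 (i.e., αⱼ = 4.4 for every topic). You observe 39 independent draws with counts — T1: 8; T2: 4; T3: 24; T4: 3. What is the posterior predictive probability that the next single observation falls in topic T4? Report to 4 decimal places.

The Dirichlet prior is conjugate to the Multinomial likelihood: each posterior αⱼ = prior αⱼ + observed count nⱼ.
Posterior concentration: (12.4, 8.4, 28.4, 7.4), total = 56.6.
P(next = T4 | data) = α_{T4}/Σα = 0.1307.

0.1307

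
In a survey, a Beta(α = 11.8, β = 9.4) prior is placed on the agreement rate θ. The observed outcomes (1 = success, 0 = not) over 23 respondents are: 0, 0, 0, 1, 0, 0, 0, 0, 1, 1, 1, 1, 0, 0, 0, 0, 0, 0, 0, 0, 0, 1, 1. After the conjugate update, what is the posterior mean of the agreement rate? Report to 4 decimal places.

The Beta prior is conjugate to a Binomial/Bernoulli likelihood; the update adds successes to α and failures to β.
Posterior: Beta(α+k, β+n−k) = Beta(11.8+7, 9.4+16) = Beta(18.8, 25.4).
Posterior mean = α/(α+β) = 18.8/44.2 = 0.4253.

0.4253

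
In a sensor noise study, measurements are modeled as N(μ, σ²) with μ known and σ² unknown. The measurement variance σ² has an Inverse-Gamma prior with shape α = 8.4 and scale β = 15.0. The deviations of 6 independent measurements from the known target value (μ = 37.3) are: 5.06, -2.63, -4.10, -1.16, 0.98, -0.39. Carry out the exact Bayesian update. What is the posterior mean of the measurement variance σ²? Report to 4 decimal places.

3.9321

With known mean μ and an Inverse-Gamma(α, β) prior on σ², the Normal likelihood is conjugate: posterior is Inv-Gamma(α + n/2, β + Σ(xᵢ−μ)²/2).
Σ(xᵢ−μ)² = (5.06)² + (-2.63)² + (-4.10)² + (-1.16)² + (0.98)² + (-0.39)² = 51.7886.
Posterior: Inv-Gamma(8.4 + 6/2, 15.0 + 51.7886/2) = Inv-Gamma(11.40, 40.89430).
E[σ²|data] = β/(α−1) = 40.89430/10.40 = 3.9321.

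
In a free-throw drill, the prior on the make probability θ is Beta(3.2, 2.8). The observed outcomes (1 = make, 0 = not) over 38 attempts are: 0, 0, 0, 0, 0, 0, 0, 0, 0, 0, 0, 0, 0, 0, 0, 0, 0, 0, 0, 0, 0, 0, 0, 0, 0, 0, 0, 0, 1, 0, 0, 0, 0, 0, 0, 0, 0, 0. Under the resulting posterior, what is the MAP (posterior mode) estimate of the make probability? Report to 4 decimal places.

The Beta prior is conjugate to a Binomial/Bernoulli likelihood; the update adds successes to α and failures to β.
Posterior: Beta(α+k, β+n−k) = Beta(3.2+1, 2.8+37) = Beta(4.2, 39.8).
Mode of Beta(a,b) for a,b>1 is (a−1)/(a+b−2) = 3.2/42.0 = 0.0762.

0.0762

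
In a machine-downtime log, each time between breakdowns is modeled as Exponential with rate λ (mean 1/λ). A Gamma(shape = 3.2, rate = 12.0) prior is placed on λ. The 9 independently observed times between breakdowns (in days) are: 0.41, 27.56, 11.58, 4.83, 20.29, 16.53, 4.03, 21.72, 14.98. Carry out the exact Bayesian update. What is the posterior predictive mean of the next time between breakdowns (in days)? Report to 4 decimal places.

With a Gamma(shape α, rate β) prior on the exponential rate λ, the posterior after n observations with total T = Σxᵢ is Gamma(α+n, β+T).
Sum of observations T = 121.93 days; n = 9.
Posterior: Gamma(3.2+9, 12.0+121.93) = Gamma(12.2, 133.93).
The predictive distribution for the next observation is Lomax; its mean is β/(α−1) = 133.93/11.2 = 11.9580.

11.9580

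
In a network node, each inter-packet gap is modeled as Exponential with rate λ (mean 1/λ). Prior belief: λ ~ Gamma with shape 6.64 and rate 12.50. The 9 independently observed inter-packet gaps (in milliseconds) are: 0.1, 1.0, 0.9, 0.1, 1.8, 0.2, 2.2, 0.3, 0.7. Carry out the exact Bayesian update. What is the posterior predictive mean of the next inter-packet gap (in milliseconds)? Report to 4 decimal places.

With a Gamma(shape α, rate β) prior on the exponential rate λ, the posterior after n observations with total T = Σxᵢ is Gamma(α+n, β+T).
Sum of observations T = 7.3 milliseconds; n = 9.
Posterior: Gamma(6.64+9, 12.50+7.3) = Gamma(15.64, 19.80).
The predictive distribution for the next observation is Lomax; its mean is β/(α−1) = 19.80/14.64 = 1.3525.

1.3525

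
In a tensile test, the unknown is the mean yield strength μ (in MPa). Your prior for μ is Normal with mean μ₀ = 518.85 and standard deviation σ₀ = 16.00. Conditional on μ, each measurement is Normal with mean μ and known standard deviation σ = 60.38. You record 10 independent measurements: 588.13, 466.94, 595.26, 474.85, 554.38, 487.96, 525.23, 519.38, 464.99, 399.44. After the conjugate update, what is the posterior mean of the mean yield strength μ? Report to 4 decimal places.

For Normal data with known variance σ², a Normal(μ₀, σ₀²) prior on μ is conjugate. Posterior precision = 1/σ₀² + n/σ²; posterior mean is the precision-weighted average of μ₀ and x̄.
Σxᵢ = 588.13 + 466.94 + 595.26 + 474.85 + 554.38 + 487.96 + 525.23 + 519.38 + 464.99 + 399.44 = 5076.56, so n·x̄ = 5076.56.
σ₀² = 16.00² = 256, σ² = 60.38² = 3645.7444; σ² + n·σ₀² = 3645.7444 + 10·256 = 6205.7444.
Posterior mean = (μ₀/σ₀² + n·x̄/σ²)/(1/σ₀² + n/σ²) = (σ²·μ₀ + σ₀²·n·x̄)/(σ² + n·σ₀²) = (3645.7444·518.85 + 256·5076.56)/6205.7444 = 3191193.84194/6205.7444 = 514.2322.

514.2322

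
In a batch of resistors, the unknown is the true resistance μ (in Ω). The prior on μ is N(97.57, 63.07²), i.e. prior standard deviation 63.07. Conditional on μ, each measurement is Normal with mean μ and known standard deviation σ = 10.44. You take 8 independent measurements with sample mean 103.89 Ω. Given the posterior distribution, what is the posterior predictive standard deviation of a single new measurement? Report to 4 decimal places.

For Normal data with known variance σ², a Normal(μ₀, σ₀²) prior on μ is conjugate. Posterior precision = 1/σ₀² + n/σ²; posterior mean is the precision-weighted average of μ₀ and x̄.
σ₀² = 63.07² = 3977.8249, σ² = 10.44² = 108.9936; σ² + n·σ₀² = 108.9936 + 8·3977.8249 = 31931.5928.
Posterior precision = 1/σ₀² + n/σ² = 1/3977.8249 + 8/108.9936 = (σ² + n·σ₀²)/(σ₀²σ²) = 31931.5928/(3977.8249·108.9936); posterior variance σₙ² = σ₀²σ²/(σ² + n·σ₀²) = 3977.8249·108.9936/31931.5928 = 13.577696.
Predictive variance for one new observation = σₙ² + σ² = 3977.8249·108.9936/31931.5928 + 108.9936 = σ²·(σ₀² + 31931.5928)/31931.5928 = 108.9936·35909.4177/31931.5928 = 122.571296; SD = √(108.9936·35909.4177/31931.5928) = 11.0712.

11.0712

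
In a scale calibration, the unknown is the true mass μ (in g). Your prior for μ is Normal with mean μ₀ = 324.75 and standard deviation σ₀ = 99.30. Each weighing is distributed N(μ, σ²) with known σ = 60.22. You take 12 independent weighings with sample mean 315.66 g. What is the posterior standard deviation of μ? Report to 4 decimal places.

For Normal data with known variance σ², a Normal(μ₀, σ₀²) prior on μ is conjugate. Posterior precision = 1/σ₀² + n/σ²; posterior mean is the precision-weighted average of μ₀ and x̄.
σ₀² = 99.30² = 9860.49, σ² = 60.22² = 3626.4484; σ² + n·σ₀² = 3626.4484 + 12·9860.49 = 121952.3284.
Posterior precision = 1/σ₀² + n/σ² = 1/9860.49 + 12/3626.4484 = (σ² + n·σ₀²)/(σ₀²σ²) = 121952.3284/(9860.49·3626.4484); posterior variance σₙ² = σ₀²σ²/(σ² + n·σ₀²) = 9860.49·3626.4484/121952.3284 = 293.217511.
Posterior SD = √σₙ² = √(9860.49·3626.4484/121952.3284) = 17.1236.

17.1236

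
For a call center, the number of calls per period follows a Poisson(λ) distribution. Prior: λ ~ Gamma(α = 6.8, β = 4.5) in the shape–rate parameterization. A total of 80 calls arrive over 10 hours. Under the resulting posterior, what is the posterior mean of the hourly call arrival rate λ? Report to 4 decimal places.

With a Gamma(shape α, rate β) prior, the Poisson likelihood is conjugate: the posterior is Gamma(α + ΣXᵢ, β + n).
Posterior: Gamma(α+S, β+n) = Gamma(6.8+80, 4.5+10) = Gamma(86.8, 14.5).
Posterior mean = α/β = 86.8/14.5 = 5.9862.

5.9862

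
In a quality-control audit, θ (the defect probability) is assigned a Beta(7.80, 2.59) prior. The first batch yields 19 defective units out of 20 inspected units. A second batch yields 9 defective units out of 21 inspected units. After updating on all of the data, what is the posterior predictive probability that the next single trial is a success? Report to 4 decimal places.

0.6966

The Beta prior is conjugate to a Binomial/Bernoulli likelihood; the update adds successes to α and failures to β.
After batch 1: Beta(7.80+19, 2.59+1) = Beta(26.80, 3.59).
After batch 2: Beta(26.80+9, 3.59+12) = Beta(35.80, 15.59).
For a single future Bernoulli trial, P(success | data) = α/(α+β) = 0.6966.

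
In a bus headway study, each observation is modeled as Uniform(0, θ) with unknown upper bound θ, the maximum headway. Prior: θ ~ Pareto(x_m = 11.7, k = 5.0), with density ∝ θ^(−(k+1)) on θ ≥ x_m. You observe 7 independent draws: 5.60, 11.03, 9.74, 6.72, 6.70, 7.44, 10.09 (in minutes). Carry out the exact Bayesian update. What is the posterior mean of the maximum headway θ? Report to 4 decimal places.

12.7636

A Pareto(scale x_m, shape k) prior on the upper bound θ of Uniform(0, θ) is conjugate: posterior is Pareto(max(x_m, max xᵢ), k + n).
Sample maximum = 11.03; prior scale x_m = 11.7 → posterior scale = max = 11.70.
Posterior shape = 5.0 + 7 = 12.0.
E[θ|data] = k·x_m/(k−1) = 12.0·11.70/11.0 = 12.7636.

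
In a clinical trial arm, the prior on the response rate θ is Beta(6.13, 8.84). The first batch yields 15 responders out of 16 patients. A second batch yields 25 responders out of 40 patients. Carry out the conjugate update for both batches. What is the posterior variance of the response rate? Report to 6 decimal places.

0.003161

The Beta prior is conjugate to a Binomial/Bernoulli likelihood; the update adds successes to α and failures to β.
After batch 1: Beta(6.13+15, 8.84+1) = Beta(21.13, 9.84).
After batch 2: Beta(21.13+25, 9.84+15) = Beta(46.13, 24.84).
Var = αβ/((α+β)²(α+β+1)) = 46.13·24.84/(70.97²·71.97) = 0.003161.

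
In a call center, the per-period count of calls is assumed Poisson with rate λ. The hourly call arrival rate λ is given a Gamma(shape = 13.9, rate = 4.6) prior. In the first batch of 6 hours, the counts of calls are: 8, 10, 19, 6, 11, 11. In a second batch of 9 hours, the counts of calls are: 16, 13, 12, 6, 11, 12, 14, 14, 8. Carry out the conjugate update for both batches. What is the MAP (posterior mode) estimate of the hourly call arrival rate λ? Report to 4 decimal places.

With a Gamma(shape α, rate β) prior, the Poisson likelihood is conjugate: the posterior is Gamma(α + ΣXᵢ, β + n).
Batch 1: sum of counts S = 65 over n = 6 hours.
After batch 1: Gamma(α+S, β+n) = Gamma(13.9+65, 4.6+6) = Gamma(78.9, 10.6).
Batch 2: sum of counts S = 106 over n = 9 hours.
After batch 2: Gamma(α+S, β+n) = Gamma(78.9+106, 10.6+9) = Gamma(184.9, 19.6).
Mode of Gamma(α,β) for α≥1 is (α−1)/β = 183.9/19.6 = 9.3827.

9.3827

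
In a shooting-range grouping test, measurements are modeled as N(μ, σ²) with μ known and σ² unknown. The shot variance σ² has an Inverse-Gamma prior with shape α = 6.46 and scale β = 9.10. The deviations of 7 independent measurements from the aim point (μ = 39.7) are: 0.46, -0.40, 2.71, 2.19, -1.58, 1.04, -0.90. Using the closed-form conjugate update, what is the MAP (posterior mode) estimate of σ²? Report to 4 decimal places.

With known mean μ and an Inverse-Gamma(α, β) prior on σ², the Normal likelihood is conjugate: posterior is Inv-Gamma(α + n/2, β + Σ(xᵢ−μ)²/2).
Σ(xᵢ−μ)² = (0.46)² + (-0.40)² + (2.71)² + (2.19)² + (-1.58)² + (1.04)² + (-0.90)² = 16.8998.
Posterior: Inv-Gamma(6.46 + 7/2, 9.10 + 16.8998/2) = Inv-Gamma(9.96, 17.54990).
Mode = β/(α+1) = 17.54990/10.96 = 1.6013.

1.6013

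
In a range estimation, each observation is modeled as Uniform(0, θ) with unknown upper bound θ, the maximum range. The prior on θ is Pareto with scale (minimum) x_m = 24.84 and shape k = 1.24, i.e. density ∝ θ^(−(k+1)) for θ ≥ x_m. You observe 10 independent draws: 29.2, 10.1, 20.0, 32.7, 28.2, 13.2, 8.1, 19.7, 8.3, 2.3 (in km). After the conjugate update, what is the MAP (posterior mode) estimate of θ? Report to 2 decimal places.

32.70

A Pareto(scale x_m, shape k) prior on the upper bound θ of Uniform(0, θ) is conjugate: posterior is Pareto(max(x_m, max xᵢ), k + n).
Sample maximum = 32.7; prior scale x_m = 24.84 → posterior scale = max = 32.70.
Posterior shape = 1.24 + 10 = 11.24.
The Pareto density is decreasing on [x_m, ∞), so the mode is x_m = 32.70.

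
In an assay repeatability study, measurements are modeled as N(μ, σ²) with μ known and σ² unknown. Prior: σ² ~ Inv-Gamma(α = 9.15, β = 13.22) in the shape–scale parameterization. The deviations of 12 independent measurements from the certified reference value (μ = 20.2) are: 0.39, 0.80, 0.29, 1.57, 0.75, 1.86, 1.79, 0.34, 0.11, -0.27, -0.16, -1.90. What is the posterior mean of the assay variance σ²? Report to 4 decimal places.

1.4432

With known mean μ and an Inverse-Gamma(α, β) prior on σ², the Normal likelihood is conjugate: posterior is Inv-Gamma(α + n/2, β + Σ(xᵢ−μ)²/2).
Σ(xᵢ−μ)² = (0.39)² + (0.80)² + (0.29)² + (1.57)² + (0.75)² + (1.86)² + (1.79)² + (0.34)² + (0.11)² + (-0.27)² + (-0.16)² + (-1.90)² = 14.4035.
Posterior: Inv-Gamma(9.15 + 12/2, 13.22 + 14.4035/2) = Inv-Gamma(15.15, 20.42175).
E[σ²|data] = β/(α−1) = 20.42175/14.15 = 1.4432.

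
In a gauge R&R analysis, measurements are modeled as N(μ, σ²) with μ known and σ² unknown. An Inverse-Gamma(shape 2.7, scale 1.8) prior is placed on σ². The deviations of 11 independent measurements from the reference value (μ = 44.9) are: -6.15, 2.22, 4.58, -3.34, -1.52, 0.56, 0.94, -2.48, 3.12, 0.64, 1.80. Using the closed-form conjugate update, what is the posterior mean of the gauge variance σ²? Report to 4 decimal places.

With known mean μ and an Inverse-Gamma(α, β) prior on σ², the Normal likelihood is conjugate: posterior is Inv-Gamma(α + n/2, β + Σ(xᵢ−μ)²/2).
Σ(xᵢ−μ)² = (-6.15)² + (2.22)² + (4.58)² + (-3.34)² + (-1.52)² + (0.56)² + (0.94)² + (-2.48)² + (3.12)² + (0.64)² + (1.80)² = 97.9249.
Posterior: Inv-Gamma(2.7 + 11/2, 1.8 + 97.9249/2) = Inv-Gamma(8.20, 50.76245).
E[σ²|data] = β/(α−1) = 50.76245/7.20 = 7.0503.

7.0503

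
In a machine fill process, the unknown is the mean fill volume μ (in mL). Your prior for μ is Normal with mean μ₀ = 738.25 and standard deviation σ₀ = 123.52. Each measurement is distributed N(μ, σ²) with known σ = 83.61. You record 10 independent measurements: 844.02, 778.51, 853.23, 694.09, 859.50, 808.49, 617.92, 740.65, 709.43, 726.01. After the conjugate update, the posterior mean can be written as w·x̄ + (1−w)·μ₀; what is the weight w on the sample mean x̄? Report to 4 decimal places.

0.9562

For Normal data with known variance σ², a Normal(μ₀, σ₀²) prior on μ is conjugate. Posterior precision = 1/σ₀² + n/σ²; posterior mean is the precision-weighted average of μ₀ and x̄.
σ₀² = 123.52² = 15257.1904, σ² = 83.61² = 6990.6321. Prior precision 1/σ₀² = 1/15257.1904; data precision n/σ² = 10/6990.6321.
w = (n/σ²)/(1/σ₀² + n/σ²) = n·σ₀²/(σ² + n·σ₀²) = 10·15257.1904/(6990.6321 + 10·15257.1904) = 152571.904/159562.5361 = 0.9562.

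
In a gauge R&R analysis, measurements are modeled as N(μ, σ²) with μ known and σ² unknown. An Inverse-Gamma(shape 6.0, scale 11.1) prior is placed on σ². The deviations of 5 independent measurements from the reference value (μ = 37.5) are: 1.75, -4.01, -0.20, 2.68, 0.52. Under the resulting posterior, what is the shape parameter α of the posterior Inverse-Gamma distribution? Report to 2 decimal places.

8.50

With known mean μ and an Inverse-Gamma(α, β) prior on σ², the Normal likelihood is conjugate: posterior is Inv-Gamma(α + n/2, β + Σ(xᵢ−μ)²/2).
Σ(xᵢ−μ)² = (1.75)² + (-4.01)² + (-0.20)² + (2.68)² + (0.52)² = 26.6354.
Posterior: Inv-Gamma(6.0 + 5/2, 11.1 + 26.6354/2) = Inv-Gamma(8.50, 24.41770).
Posterior α = 8.50.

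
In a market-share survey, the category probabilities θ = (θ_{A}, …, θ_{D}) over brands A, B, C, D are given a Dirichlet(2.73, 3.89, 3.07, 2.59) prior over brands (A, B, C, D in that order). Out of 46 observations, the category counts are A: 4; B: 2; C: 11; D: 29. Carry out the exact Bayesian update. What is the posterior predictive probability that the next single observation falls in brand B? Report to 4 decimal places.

0.1011

The Dirichlet prior is conjugate to the Multinomial likelihood: each posterior αⱼ = prior αⱼ + observed count nⱼ.
Posterior concentration: (6.73, 5.89, 14.07, 31.59), total = 58.28.
P(next = B | data) = α_{B}/Σα = 0.1011.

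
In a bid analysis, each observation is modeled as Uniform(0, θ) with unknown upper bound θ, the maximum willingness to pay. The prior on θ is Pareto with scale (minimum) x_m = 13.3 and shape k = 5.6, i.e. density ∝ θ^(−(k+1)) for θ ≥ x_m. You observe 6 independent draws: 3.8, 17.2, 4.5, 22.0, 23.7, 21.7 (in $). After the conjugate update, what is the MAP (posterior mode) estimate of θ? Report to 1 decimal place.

A Pareto(scale x_m, shape k) prior on the upper bound θ of Uniform(0, θ) is conjugate: posterior is Pareto(max(x_m, max xᵢ), k + n).
Sample maximum = 23.7; prior scale x_m = 13.3 → posterior scale = max = 23.7.
Posterior shape = 5.6 + 6 = 11.6.
The Pareto density is decreasing on [x_m, ∞), so the mode is x_m = 23.7.

23.7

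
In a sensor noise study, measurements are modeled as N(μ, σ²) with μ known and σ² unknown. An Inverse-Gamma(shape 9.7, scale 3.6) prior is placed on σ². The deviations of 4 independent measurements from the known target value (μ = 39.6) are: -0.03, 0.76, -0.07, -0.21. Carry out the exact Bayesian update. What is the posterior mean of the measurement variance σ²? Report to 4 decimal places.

0.3658

With known mean μ and an Inverse-Gamma(α, β) prior on σ², the Normal likelihood is conjugate: posterior is Inv-Gamma(α + n/2, β + Σ(xᵢ−μ)²/2).
Σ(xᵢ−μ)² = (-0.03)² + (0.76)² + (-0.07)² + (-0.21)² = 0.6275.
Posterior: Inv-Gamma(9.7 + 4/2, 3.6 + 0.6275/2) = Inv-Gamma(11.70, 3.91375).
E[σ²|data] = β/(α−1) = 3.91375/10.70 = 0.3658.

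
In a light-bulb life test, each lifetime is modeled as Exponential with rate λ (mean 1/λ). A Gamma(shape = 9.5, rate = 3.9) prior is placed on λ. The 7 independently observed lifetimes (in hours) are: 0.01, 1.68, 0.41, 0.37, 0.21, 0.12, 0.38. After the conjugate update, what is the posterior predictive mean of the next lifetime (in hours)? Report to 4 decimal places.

0.4568

With a Gamma(shape α, rate β) prior on the exponential rate λ, the posterior after n observations with total T = Σxᵢ is Gamma(α+n, β+T).
Sum of observations T = 3.18 hours; n = 7.
Posterior: Gamma(9.5+7, 3.9+3.18) = Gamma(16.5, 7.08).
The predictive distribution for the next observation is Lomax; its mean is β/(α−1) = 7.08/15.5 = 0.4568.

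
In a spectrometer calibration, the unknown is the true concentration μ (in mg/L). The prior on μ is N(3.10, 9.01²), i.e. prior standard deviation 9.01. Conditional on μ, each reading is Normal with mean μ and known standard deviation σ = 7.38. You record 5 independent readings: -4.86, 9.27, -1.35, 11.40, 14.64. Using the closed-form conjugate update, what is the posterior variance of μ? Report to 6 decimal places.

For Normal data with known variance σ², a Normal(μ₀, σ₀²) prior on μ is conjugate. Posterior precision = 1/σ₀² + n/σ²; posterior mean is the precision-weighted average of μ₀ and x̄.
σ₀² = 9.01² = 81.1801, σ² = 7.38² = 54.4644; σ² + n·σ₀² = 54.4644 + 5·81.1801 = 460.3649.
Posterior precision = 1/σ₀² + n/σ² = 1/81.1801 + 5/54.4644 = (σ² + n·σ₀²)/(σ₀²σ²) = 460.3649/(81.1801·54.4644); posterior variance σₙ² = σ₀²σ²/(σ² + n·σ₀²) = 81.1801·54.4644/460.3649 = 9.604176.

9.604176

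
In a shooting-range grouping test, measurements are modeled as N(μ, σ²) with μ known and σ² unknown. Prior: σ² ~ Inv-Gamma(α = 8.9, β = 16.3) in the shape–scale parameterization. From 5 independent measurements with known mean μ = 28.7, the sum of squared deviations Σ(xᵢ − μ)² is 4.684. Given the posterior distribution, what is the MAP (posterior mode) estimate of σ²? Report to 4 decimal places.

With known mean μ and an Inverse-Gamma(α, β) prior on σ², the Normal likelihood is conjugate: posterior is Inv-Gamma(α + n/2, β + Σ(xᵢ−μ)²/2).
Posterior: Inv-Gamma(8.9 + 5/2, 16.3 + 4.684/2) = Inv-Gamma(11.40, 18.6420).
Mode = β/(α+1) = 18.6420/12.40 = 1.5034.

1.5034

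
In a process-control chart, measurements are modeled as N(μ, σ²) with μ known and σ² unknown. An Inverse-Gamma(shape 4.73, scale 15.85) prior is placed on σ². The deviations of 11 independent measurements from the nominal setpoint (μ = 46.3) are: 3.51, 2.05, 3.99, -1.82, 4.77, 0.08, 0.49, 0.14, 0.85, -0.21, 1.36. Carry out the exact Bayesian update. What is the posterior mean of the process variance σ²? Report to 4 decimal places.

5.0428

With known mean μ and an Inverse-Gamma(α, β) prior on σ², the Normal likelihood is conjugate: posterior is Inv-Gamma(α + n/2, β + Σ(xᵢ−μ)²/2).
Σ(xᵢ−μ)² = (3.51)² + (2.05)² + (3.99)² + (-1.82)² + (4.77)² + (0.08)² + (0.49)² + (0.14)² + (0.85)² + (-0.21)² + (1.36)² = 61.3903.
Posterior: Inv-Gamma(4.73 + 11/2, 15.85 + 61.3903/2) = Inv-Gamma(10.23, 46.54515).
E[σ²|data] = β/(α−1) = 46.54515/9.23 = 5.0428.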